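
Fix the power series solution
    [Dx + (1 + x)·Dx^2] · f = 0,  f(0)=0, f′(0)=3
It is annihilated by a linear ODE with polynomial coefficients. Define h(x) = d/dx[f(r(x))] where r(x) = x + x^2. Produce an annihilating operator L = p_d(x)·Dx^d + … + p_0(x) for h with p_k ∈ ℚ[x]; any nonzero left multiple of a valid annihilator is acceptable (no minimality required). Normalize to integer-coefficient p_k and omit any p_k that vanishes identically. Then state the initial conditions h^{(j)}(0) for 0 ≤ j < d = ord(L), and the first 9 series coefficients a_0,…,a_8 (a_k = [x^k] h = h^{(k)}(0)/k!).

f: a_k = 0, 3, -3/2, 1, -3/4, 3/5, -1/2, 3/7, -3/8, …
f∘r: x↦r, Dx↦Dx/r' in L_f ⇒ L₀.
h₀' ⇒ L via d/dx closure of L₀.
L = (-1 + 2·x + 2·x^2) + (1 + 3·x + 3·x^2 + 2·x^3)·Dx  (order 1).
h: a_k = 3, 3, -6, 3, 3, -6, 3, 3, -6, …
ICs: h(0) = 3.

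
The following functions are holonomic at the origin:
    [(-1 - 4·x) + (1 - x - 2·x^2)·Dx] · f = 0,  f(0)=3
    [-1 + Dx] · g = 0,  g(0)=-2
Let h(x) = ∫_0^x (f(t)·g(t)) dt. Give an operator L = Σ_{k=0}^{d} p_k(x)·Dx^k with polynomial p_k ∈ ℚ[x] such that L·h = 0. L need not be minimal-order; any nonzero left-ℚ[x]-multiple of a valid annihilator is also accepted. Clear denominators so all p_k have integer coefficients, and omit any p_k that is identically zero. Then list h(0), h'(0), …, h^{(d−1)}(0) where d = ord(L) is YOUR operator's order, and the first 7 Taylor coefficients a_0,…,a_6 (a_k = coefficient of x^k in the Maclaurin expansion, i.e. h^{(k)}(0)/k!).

L = (2 + 3·x - 2·x^2)·Dx + (-1 + x + 2·x^2)·Dx^2  (order 2).
h: a_k = 0, -6, -6, -9, -13, -85/4, -701/20, …
ICs: h(0) = 0, h′(0) = -6.

f: a_k = 3, 3, 9, 15, 33, 63, 129, …
g: a_k = -2, -2, -1, -1/3, -1/12, -1/60, -1/360, …
f·g: L₀ = L_f ⊗_s L_g, ord ≤ 1·1.
Integrate: L := L₀·Dx.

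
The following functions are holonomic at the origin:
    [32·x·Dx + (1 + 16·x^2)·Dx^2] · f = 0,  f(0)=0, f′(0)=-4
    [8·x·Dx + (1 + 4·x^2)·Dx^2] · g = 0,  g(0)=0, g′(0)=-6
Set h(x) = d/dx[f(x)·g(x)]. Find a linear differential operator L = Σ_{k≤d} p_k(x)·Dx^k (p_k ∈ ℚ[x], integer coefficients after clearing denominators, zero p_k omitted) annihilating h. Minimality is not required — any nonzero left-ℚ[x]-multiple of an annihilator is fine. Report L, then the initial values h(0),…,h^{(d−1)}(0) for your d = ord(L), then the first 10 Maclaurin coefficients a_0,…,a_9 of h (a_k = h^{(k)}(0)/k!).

f: a_k = 0, -4, 0, 64/3, 0, -1024/5, 0, 16384/7, 0, -262144/9, …
g: a_k = 0, -6, 0, 8, 0, -96/5, 0, 384/7, 0, -512/3, …
Product ⇒ symmetric product L₀, ord ≤ 4.
Derive L from L₀ (diff closure).
L = (-1536·x - 51200·x^3 - 262144·x^5 + 655360·x^7 + 6291456·x^9) + (-80 - 6592·x^2 - 92160·x^4 - 229376·x^6 + 2293760·x^8 + 9437184·x^10)·Dx + (-160·x - 4480·x^3 - 30720·x^5 + 69632·x^7 + 1310720·x^9 + 3145728·x^11)·Dx^2 + (-1 - 40·x^2 - 464·x^4 + 29696·x^8 + 163840·x^10 + 262144·x^12)·Dx^3  (order 3).
h: a_k = 0, 48, 0, -640, 0, 44288/5, 0, -913408/7, 0, 209235968/105, …
ICs: h(0) = 0, h′(0) = 48, h′′(0) = 0.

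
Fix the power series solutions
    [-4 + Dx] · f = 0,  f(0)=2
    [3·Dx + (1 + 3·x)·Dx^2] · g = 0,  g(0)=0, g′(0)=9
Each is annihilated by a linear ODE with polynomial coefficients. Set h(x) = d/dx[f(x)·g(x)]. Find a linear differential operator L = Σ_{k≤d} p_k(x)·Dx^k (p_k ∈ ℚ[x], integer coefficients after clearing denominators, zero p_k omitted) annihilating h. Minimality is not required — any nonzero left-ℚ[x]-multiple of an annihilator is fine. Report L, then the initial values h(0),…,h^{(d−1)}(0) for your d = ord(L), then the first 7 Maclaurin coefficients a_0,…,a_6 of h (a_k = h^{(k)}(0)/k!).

L = (40 + 96·x + 576·x^2) + (-14 - 84·x - 288·x^2)·Dx + (1 + 15·x + 36·x^2)·Dx^2  (order 2).
h: a_k = 18, 90, 270, 282, 708, -558, 15518/5, …
ICs: h(0) = 18, h′(0) = 90.

f: a_k = 2, 8, 16, 64/3, 64/3, 256/15, 512/45, …
g: a_k = 0, 9, -27/2, 27, -243/4, 729/5, -729/2, …
h₀=f·g: eliminate ⇒ L₀, order ≤ 1·2.
h=h₀': d/dx-closure on L₀ ⇒ L.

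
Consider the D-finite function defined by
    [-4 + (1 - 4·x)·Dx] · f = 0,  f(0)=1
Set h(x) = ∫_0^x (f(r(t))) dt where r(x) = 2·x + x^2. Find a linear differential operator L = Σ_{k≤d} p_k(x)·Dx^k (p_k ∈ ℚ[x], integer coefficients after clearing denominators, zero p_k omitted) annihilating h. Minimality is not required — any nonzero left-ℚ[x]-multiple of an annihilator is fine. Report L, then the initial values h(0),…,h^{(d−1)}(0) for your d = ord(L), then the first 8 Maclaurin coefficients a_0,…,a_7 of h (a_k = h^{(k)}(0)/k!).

f: a_k = 1, 4, 16, 64, 256, 1024, 4096, 16384, …
f∘r: x↦r, Dx↦Dx/r' in L_f ⇒ L₀.
Integrate: L := L₀·Dx.
L = (8 + 8·x)·Dx + (-1 + 8·x + 4·x^2)·Dx^2  (order 2).
h: a_k = 0, 1, 4, 68/3, 144, 976, 20672/3, 350272/7, …
ICs: h(0) = 0, h′(0) = 1.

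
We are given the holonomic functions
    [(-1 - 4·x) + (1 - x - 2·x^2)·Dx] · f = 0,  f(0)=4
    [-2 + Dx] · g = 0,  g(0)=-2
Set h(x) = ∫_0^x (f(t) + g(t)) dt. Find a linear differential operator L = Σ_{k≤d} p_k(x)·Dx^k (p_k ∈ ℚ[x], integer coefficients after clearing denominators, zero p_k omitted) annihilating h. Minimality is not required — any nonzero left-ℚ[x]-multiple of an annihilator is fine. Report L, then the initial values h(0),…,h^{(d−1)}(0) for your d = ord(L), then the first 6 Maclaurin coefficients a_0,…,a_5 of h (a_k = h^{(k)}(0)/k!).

L = (-8 - 12·x - 72·x^2 - 32·x^3)·Dx + (2 + 20·x + 36·x^2 - 16·x^3 - 16·x^4)·Dx^2 + (1 - 7·x + 16·x^3 + 8·x^4)·Dx^3  (order 3).
h: a_k = 0, 2, 0, 8/3, 13/3, 128/15, …
ICs: h(0) = 0, h′(0) = 2, h′′(0) = 0.

f: a_k = 4, 4, 12, 20, 44, 84, …
g: a_k = -2, -4, -4, -8/3, -4/3, -8/15, …
Sum ⇒ L₀ = lclm(L_f,L_g) in ℚ(x)⟨Dx⟩.
h=∫h₀ ⇒ L = L₀·Dx.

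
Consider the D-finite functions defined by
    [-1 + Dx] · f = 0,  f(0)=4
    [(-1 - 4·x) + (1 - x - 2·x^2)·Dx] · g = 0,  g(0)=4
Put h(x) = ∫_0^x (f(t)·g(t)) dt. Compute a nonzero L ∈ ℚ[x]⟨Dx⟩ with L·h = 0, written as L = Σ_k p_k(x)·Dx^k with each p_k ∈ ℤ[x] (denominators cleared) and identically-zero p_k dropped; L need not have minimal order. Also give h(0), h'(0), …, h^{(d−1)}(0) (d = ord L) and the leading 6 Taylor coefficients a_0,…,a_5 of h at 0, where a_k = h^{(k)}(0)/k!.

L = (2 + 3·x - 2·x^2)·Dx + (-1 + x + 2·x^2)·Dx^2  (order 2).
h: a_k = 0, 16, 16, 24, 104/3, 170/3, …
ICs: h(0) = 0, h′(0) = 16.

f: a_k = 4, 4, 2, 2/3, 1/6, 1/30, …
g: a_k = 4, 4, 12, 20, 44, 84, …
h₀=f·g: eliminate ⇒ L₀, order ≤ 1·1.
h=∫h₀ ⇒ L = L₀·Dx.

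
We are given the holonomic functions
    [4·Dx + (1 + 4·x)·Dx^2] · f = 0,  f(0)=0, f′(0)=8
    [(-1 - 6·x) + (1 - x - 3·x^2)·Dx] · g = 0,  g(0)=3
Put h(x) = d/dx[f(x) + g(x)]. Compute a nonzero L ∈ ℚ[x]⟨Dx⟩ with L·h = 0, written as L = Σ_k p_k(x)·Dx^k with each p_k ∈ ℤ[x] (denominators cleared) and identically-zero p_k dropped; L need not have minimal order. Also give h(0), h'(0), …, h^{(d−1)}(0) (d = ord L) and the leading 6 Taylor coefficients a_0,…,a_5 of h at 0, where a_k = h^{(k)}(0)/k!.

f: a_k = 0, 8, -16, 128/3, -128, 2048/5, …
g: a_k = 3, 3, 12, 21, 57, 120, …
Sum ⇒ L₀ = lclm(L_f,L_g) in ℚ(x)⟨Dx⟩.
h₀' ⇒ L via d/dx closure of L₀.
L = (-212 - 1072·x - 3144·x^2 - 2160·x^3 - 2592·x^4) + (-5 - 248·x - 1922·x^2 - 4308·x^3 - 4464·x^4 - 4320·x^5)·Dx + (6 + 53·x + 108·x^2 - 110·x^3 - 519·x^4 - 1044·x^5 - 864·x^6)·Dx^2  (order 2).
h: a_k = 11, -8, 191, -284, 2648, -6446, …
ICs: h(0) = 11, h′(0) = -8.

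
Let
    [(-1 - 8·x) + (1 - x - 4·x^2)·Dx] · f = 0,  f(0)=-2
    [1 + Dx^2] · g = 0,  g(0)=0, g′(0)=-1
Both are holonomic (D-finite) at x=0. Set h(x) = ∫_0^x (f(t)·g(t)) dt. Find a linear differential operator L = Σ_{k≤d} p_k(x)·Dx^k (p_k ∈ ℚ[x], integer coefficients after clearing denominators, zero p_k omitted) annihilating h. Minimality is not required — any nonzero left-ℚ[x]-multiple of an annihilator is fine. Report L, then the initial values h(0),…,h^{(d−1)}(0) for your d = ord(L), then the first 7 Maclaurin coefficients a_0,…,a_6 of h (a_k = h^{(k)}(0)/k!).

L = (7 + x + 4·x^2)·Dx + (2 + 16·x)·Dx^2 + (-1 + x + 4·x^2)·Dx^3  (order 3).
h: a_k = 0, 0, 1, 2/3, 29/12, 53/15, 1127/120, …
ICs: h(0) = 0, h′(0) = 0, h′′(0) = 2.

f: a_k = -2, -2, -10, -18, -58, -130, -362, …
g: a_k = 0, -1, 0, 1/6, 0, -1/120, 0, …
Product ⇒ symmetric product L₀, ord ≤ 2.
h=∫h₀ ⇒ L = L₀·Dx.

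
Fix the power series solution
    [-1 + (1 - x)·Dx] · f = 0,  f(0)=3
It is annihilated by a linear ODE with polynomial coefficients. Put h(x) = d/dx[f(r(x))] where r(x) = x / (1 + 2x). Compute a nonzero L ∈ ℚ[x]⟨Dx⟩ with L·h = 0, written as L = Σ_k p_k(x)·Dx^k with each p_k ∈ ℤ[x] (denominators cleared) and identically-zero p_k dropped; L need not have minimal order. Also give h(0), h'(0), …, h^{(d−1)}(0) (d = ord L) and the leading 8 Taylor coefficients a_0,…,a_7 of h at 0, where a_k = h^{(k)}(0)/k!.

L = -4 + (-2 - 2·x)·Dx  (order 1).
h: a_k = 3, -6, 9, -12, 15, -18, 21, -24, …
ICs: h(0) = 3.

f: a_k = 3, 3, 3, 3, 3, 3, 3, 3, …
Change of var in L_f (x↦r) gives L₀.
Differentiate: ansatz ord ≤ ord L₀ ⇒ L.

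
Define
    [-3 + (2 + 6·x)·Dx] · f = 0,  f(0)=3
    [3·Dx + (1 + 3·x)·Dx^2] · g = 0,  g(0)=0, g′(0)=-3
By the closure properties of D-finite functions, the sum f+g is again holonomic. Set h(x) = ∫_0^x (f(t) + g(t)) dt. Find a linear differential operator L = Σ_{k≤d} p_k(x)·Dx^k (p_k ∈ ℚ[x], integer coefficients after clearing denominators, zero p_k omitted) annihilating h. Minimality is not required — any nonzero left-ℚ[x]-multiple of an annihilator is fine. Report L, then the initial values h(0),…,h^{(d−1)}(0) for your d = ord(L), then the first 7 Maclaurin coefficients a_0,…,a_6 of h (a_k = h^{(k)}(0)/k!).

L = 9·Dx^2 + (15 + 45·x)·Dx^3 + (2 + 12·x + 18·x^2)·Dx^4  (order 4).
h: a_k = 0, 3, 3/4, 3/8, -63/64, 1377/640, -12231/2560, …
ICs: h(0) = 0, h′(0) = 3, h′′(0) = 3/2, h′′′(0) = 9/4.

f: a_k = 3, 9/2, -27/8, 81/16, -1215/128, 5103/256, -45927/1024, …
g: a_k = 0, -3, 9/2, -9, 81/4, -243/5, 243/2, …
f+g: L₀ = lclm(L_f,L_g), ord ≤ 1+2.
Integrate: L := L₀·Dx.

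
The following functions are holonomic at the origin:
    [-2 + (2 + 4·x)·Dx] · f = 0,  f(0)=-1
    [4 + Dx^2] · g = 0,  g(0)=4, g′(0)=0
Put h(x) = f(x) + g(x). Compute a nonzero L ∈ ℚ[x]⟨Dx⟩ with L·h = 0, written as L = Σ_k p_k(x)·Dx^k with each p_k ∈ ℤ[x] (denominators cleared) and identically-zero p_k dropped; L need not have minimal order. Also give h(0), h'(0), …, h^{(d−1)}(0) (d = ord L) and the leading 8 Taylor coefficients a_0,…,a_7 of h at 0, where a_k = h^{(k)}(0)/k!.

L = (-28 - 64·x - 64·x^2) + (12 + 88·x + 192·x^2 + 128·x^3)·Dx + (-7 - 16·x - 16·x^2)·Dx^2 + (3 + 22·x + 48·x^2 + 32·x^3)·Dx^3  (order 3).
h: a_k = 3, -1, -15/2, -1/2, 79/24, -7/8, 689/720, -33/16, …
ICs: h(0) = 3, h′(0) = -1, h′′(0) = -15.

f: a_k = -1, -1, 1/2, -1/2, 5/8, -7/8, 21/16, -33/16, …
g: a_k = 4, 0, -8, 0, 8/3, 0, -16/45, 0, …
L₀ := lclm(L_f,L_g); ord L₀ ≤ 1+2.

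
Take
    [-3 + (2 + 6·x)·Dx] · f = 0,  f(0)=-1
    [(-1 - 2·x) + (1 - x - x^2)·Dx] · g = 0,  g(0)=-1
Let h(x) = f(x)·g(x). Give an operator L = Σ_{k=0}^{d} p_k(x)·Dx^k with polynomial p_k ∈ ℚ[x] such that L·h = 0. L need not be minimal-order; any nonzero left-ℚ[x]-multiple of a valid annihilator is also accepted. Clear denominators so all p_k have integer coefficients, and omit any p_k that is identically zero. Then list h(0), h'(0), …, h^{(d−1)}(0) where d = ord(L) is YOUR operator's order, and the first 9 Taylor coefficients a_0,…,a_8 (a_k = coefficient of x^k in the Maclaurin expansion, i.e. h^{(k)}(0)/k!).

f: a_k = -1, -3/2, 9/8, -27/16, 405/128, -1701/256, 15309/1024, -72171/2048, 2814669/32768, …
g: a_k = -1, -1, -2, -3, -5, -8, -13, -21, -34, …
Sym-product of L_f,L_g gives L₀ (≤ ord 1).
L = (5 + 7·x + 9·x^2) + (-2 - 4·x + 8·x^2 + 6·x^3)·Dx  (order 1).
h: a_k = 1, 5/2, 19/8, 105/16, 739/128, 4859/256, 10039/1024, 131121/2048, -395485/32768, …
ICs: h(0) = 1.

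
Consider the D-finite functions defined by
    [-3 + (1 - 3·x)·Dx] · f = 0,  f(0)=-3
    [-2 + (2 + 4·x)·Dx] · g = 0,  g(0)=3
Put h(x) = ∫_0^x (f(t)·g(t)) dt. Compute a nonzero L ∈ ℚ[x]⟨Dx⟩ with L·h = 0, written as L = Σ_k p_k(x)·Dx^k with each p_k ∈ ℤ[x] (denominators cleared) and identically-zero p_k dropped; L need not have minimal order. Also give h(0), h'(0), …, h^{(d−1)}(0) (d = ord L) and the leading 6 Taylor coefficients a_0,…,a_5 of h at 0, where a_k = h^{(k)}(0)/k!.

L = (4 + 3·x)·Dx + (-1 + x + 6·x^2)·Dx^2  (order 2).
h: a_k = 0, -9, -18, -69/2, -315/4, -1503/8, …
ICs: h(0) = 0, h′(0) = -9.

f: a_k = -3, -9, -27, -81, -243, -729, …
g: a_k = 3, 3, -3/2, 3/2, -15/8, 21/8, …
f·g: L₀ = L_f ⊗_s L_g, ord ≤ 1·1.
∫: right-multiply L₀ by Dx.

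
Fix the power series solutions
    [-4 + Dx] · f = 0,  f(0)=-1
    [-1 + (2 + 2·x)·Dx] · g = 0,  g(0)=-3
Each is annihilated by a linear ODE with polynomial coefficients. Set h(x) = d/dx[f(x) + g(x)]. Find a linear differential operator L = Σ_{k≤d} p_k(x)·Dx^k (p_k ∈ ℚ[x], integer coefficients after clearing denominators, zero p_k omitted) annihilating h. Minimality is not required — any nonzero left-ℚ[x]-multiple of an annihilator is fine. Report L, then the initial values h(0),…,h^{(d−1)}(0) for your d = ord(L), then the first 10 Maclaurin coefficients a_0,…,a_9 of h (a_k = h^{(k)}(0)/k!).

L = (-44 - 32·x) + (-61 - 128·x - 64·x^2)·Dx + (18 + 34·x + 16·x^2)·Dx^2  (order 2).
h: a_k = -11/2, -61/4, -521/16, -4051/96, -33083/768, -259309/7680, -2128337/92160, -16371811/1290240, -140298803/20643840, -970363549/371589120, …
ICs: h(0) = -11/2, h′(0) = -61/4.

f: a_k = -1, -4, -8, -32/3, -32/3, -128/15, -256/45, -1024/315, -512/315, -2048/2835, …
g: a_k = -3, -3/2, 3/8, -3/16, 15/128, -21/256, 63/1024, -99/2048, 1287/32768, -2145/65536, …
f+g: L₀ = lclm(L_f,L_g), ord ≤ 1+1.
Differentiate: ansatz ord ≤ ord L₀ ⇒ L.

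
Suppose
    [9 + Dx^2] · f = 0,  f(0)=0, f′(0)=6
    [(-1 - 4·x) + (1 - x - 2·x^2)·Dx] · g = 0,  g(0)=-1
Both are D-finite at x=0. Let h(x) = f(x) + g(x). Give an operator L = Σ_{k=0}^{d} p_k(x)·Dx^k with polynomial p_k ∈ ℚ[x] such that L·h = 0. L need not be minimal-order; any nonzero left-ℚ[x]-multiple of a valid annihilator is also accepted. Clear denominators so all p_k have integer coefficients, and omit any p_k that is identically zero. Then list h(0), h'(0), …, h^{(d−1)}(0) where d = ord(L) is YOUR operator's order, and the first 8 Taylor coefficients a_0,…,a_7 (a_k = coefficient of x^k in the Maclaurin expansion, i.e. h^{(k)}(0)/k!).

f: a_k = 0, 6, 0, -9, 0, 81/20, 0, -243/280, …
g: a_k = -1, -1, -3, -5, -11, -21, -43, -85, …
Weyl lclm of L_f,L_g ⇒ L₀ (ord ≤ 3).
L = (-117 - 486·x - 135·x^2 - 360·x^3 - 540·x^4 - 432·x^5) + (45 - 63·x - 81·x^2 + 153·x^3 + 18·x^4 - 324·x^5 - 216·x^6)·Dx + (-13 - 54·x - 15·x^2 - 40·x^3 - 60·x^4 - 48·x^5)·Dx^2 + (5 - 7·x - 9·x^2 + 17·x^3 + 2·x^4 - 36·x^5 - 24·x^6)·Dx^3  (order 3).
h: a_k = -1, 5, -3, -14, -11, -339/20, -43, -24043/280, …
ICs: h(0) = -1, h′(0) = 5, h′′(0) = -6.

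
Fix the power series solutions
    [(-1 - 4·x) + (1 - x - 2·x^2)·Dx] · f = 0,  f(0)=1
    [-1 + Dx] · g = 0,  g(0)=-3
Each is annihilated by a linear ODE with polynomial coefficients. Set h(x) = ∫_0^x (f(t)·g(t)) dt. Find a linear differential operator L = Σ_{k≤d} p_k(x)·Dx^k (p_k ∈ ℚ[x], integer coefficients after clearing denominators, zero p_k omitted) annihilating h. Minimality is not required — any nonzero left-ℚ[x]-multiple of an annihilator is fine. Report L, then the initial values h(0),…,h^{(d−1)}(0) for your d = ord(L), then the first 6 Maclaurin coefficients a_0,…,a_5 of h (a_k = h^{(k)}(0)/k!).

f: a_k = 1, 1, 3, 5, 11, 21, …
g: a_k = -3, -3, -3/2, -1/2, -1/8, -1/40, …
h₀=f·g: eliminate ⇒ L₀, order ≤ 1·1.
h=∫₀ˣh₀: take L = L₀·Dx.
L = (2 + 3·x - 2·x^2)·Dx + (-1 + x + 2·x^2)·Dx^2  (order 2).
h: a_k = 0, -3, -3, -9/2, -13/2, -85/8, …
ICs: h(0) = 0, h′(0) = -3.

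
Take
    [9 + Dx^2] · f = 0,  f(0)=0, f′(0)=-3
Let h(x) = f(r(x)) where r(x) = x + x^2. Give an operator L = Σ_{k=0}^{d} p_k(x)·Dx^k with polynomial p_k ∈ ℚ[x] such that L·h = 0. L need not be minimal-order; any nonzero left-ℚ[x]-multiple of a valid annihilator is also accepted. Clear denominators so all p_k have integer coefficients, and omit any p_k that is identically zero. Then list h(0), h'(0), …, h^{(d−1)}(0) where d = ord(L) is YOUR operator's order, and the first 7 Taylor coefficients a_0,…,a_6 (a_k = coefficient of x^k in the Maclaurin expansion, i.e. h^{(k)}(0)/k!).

L = (9 + 54·x + 108·x^2 + 72·x^3) - 2·Dx + (1 + 2·x)·Dx^2  (order 2).
h: a_k = 0, -3, -3, 9/2, 27/2, 459/40, -45/8, …
ICs: h(0) = 0, h′(0) = -3.

f: a_k = 0, -3, 0, 9/2, 0, -81/40, 0, …
f∘r: x↦r, Dx↦Dx/r' in L_f ⇒ L₀.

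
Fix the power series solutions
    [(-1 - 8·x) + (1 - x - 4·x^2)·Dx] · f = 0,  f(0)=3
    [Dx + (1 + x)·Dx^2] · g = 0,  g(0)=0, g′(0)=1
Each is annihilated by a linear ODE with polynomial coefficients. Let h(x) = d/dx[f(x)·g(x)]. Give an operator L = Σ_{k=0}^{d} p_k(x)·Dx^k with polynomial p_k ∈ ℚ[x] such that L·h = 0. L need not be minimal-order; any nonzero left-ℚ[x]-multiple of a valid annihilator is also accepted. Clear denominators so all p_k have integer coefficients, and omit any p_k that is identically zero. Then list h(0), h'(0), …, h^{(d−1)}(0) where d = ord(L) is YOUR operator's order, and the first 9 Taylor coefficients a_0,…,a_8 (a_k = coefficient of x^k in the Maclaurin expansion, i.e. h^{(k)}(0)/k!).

L = (236 + 648·x + 576·x^2) + (25 + 277·x + 672·x^2 + 448·x^3)·Dx + (-9 - 16·x + 45·x^2 + 116·x^3 + 64·x^4)·Dx^2  (order 2).
h: a_k = 3, 3, 87/2, 79, 1567/4, 9411/10, 13179/4, 307357/35, 7511493/280, …
ICs: h(0) = 3, h′(0) = 3.

f: a_k = 3, 3, 15, 27, 87, 195, 543, 1323, 3495, …
g: a_k = 0, 1, -1/2, 1/3, -1/4, 1/5, -1/6, 1/7, -1/8, …
h₀=f·g: eliminate ⇒ L₀, order ≤ 1·2.
h=h₀': d/dx-closure on L₀ ⇒ L.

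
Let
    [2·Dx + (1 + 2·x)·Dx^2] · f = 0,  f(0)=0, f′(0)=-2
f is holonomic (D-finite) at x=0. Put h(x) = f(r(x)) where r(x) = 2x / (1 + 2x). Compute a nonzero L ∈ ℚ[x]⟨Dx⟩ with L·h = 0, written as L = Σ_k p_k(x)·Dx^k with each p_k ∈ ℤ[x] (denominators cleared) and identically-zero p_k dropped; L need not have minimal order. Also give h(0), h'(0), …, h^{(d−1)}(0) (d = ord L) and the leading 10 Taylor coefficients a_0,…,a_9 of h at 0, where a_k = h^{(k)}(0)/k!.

f: a_k = 0, -2, 2, -8/3, 4, -32/5, 32/3, -128/7, 32, -512/9, …
h₀=f(r): pull back L_f along r ⇒ L₀.
L = (8 + 24·x)·Dx + (1 + 8·x + 12·x^2)·Dx^2  (order 2).
h: a_k = 0, -4, 16, -208/3, 320, -7744/5, 23296/3, -279808/7, 209920, -10077184/9, …
ICs: h(0) = 0, h′(0) = -4.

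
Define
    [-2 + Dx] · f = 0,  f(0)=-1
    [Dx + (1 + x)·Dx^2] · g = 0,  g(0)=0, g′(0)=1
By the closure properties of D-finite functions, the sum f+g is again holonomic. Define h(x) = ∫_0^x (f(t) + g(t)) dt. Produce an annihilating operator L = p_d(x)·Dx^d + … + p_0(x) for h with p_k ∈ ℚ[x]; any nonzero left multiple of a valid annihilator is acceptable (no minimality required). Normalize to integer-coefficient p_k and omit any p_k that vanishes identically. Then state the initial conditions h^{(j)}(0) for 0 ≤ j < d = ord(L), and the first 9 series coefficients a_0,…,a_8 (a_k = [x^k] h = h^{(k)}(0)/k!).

L = (-8 - 4·x)·Dx^2 + (-2 - 8·x - 4·x^2)·Dx^3 + (3 + 5·x + 2·x^2)·Dx^4  (order 4).
h: a_k = 0, -1, -1/2, -5/6, -1/4, -11/60, -1/90, -23/630, 37/2520, …
ICs: h(0) = 0, h′(0) = -1, h′′(0) = -1, h′′′(0) = -5.

f: a_k = -1, -2, -2, -4/3, -2/3, -4/15, -4/45, -8/315, -2/315, …
g: a_k = 0, 1, -1/2, 1/3, -1/4, 1/5, -1/6, 1/7, -1/8, …
L₀ := lclm(L_f,L_g); ord L₀ ≤ 1+2.
∫: right-multiply L₀ by Dx.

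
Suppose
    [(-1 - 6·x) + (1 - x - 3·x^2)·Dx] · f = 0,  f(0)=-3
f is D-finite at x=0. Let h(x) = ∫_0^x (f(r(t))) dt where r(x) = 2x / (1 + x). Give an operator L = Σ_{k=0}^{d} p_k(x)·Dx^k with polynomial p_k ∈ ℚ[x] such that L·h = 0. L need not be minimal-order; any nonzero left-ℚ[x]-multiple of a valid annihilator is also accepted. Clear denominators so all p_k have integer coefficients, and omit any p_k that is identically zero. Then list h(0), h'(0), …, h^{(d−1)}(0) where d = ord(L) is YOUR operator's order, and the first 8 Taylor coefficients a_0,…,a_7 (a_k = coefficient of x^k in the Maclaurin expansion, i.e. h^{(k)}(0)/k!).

f: a_k = -3, -3, -12, -21, -57, -120, -291, -651, …
Substitute x→r, Dx→(1/r')Dx; clear ⇒ L₀.
∫: right-multiply L₀ by Dx.
L = (2 + 26·x)·Dx + (-1 - x + 13·x^2 + 13·x^3)·Dx^2  (order 2).
h: a_k = 0, -3, -3, -14, -39/2, -546/5, -169, -1014, …
ICs: h(0) = 0, h′(0) = -3.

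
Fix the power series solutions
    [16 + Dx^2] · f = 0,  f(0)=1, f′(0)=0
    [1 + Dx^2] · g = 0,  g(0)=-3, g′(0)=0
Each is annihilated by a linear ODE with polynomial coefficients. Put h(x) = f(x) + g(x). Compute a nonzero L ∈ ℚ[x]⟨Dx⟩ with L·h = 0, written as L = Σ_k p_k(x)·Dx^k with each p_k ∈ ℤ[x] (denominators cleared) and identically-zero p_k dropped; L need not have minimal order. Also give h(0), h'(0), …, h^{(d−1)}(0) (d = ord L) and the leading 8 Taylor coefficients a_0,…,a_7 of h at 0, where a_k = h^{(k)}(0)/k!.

f: a_k = 1, 0, -8, 0, 32/3, 0, -256/45, 0, …
g: a_k = -3, 0, 3/2, 0, -1/8, 0, 1/240, 0, …
h₀=f+g: left-lcm gives L₀, ord ≤ 4.
L = 16 + 17·Dx^2 + Dx^4  (order 4).
h: a_k = -2, 0, -13/2, 0, 253/24, 0, -4093/720, 0, …
ICs: h(0) = -2, h′(0) = 0, h′′(0) = -13, h′′′(0) = 0.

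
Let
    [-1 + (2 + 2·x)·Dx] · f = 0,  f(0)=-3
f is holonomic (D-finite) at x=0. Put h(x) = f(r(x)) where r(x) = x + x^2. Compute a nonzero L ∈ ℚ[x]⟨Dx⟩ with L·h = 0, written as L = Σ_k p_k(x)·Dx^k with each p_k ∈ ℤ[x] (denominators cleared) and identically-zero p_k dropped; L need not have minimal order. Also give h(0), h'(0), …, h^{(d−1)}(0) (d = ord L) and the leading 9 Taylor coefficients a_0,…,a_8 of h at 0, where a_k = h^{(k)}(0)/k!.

L = (-1 - 2·x) + (2 + 2·x + 2·x^2)·Dx  (order 1).
h: a_k = -3, -3/2, -9/8, 9/16, -9/128, -45/256, 171/1024, -63/2048, -2601/32768, …
ICs: h(0) = -3.

f: a_k = -3, -3/2, 3/8, -3/16, 15/128, -21/256, 63/1024, -99/2048, 1287/32768, …
Change of var in L_f (x↦r) gives L₀.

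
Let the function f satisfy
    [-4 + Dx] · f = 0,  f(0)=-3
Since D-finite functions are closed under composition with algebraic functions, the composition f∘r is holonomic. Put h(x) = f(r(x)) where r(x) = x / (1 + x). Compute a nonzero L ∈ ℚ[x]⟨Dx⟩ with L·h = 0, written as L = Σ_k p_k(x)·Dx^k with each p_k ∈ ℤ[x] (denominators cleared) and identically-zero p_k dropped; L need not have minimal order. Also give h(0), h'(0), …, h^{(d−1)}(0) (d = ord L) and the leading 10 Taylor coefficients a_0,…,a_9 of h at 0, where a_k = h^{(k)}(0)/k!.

f: a_k = -3, -12, -24, -32, -32, -128/5, -256/15, -1024/105, -512/105, -2048/945, …
Change of var in L_f (x↦r) gives L₀.
L = -4 + (1 + 2·x + x^2)·Dx  (order 1).
h: a_k = -3, -12, -12, 4, 4, -28/5, 44/15, 68/105, -316/105, 3316/945, …
ICs: h(0) = -3.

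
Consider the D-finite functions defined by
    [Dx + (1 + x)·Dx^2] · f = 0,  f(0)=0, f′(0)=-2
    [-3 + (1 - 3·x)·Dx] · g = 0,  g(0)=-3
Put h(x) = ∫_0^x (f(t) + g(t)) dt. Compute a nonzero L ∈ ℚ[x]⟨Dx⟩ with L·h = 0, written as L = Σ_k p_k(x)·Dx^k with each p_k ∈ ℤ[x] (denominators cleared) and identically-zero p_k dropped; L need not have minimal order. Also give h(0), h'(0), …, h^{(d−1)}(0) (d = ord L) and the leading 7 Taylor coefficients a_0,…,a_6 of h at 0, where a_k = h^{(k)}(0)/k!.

L = (-66 - 18·x)·Dx^2 + (-52 - 120·x - 36·x^2)·Dx^3 + (7 - 11·x - 27·x^2 - 9·x^3)·Dx^4  (order 4).
h: a_k = 0, -3, -11/2, -26/3, -245/12, -97/2, -3647/30, …
ICs: h(0) = 0, h′(0) = -3, h′′(0) = -11, h′′′(0) = -52.

f: a_k = 0, -2, 1, -2/3, 1/2, -2/5, 1/3, …
g: a_k = -3, -9, -27, -81, -243, -729, -2187, …
h₀=f+g: left-lcm gives L₀, ord ≤ 3.
h=∫₀ˣh₀: take L = L₀·Dx.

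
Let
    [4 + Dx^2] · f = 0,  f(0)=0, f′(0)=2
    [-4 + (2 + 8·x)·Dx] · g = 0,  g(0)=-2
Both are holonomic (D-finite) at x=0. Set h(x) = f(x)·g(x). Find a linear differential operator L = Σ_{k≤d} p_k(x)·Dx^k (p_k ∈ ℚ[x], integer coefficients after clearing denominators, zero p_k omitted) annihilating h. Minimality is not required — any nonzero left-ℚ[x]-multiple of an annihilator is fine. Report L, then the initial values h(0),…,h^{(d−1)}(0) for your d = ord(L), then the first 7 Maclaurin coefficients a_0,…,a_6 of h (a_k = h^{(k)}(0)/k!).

L = (16 + 32·x + 64·x^2) + (-4 - 16·x)·Dx + (1 + 8·x + 16·x^2)·Dx^2  (order 2).
h: a_k = 0, -4, -8, 32/3, -32/3, 512/15, -512/5, …
ICs: h(0) = 0, h′(0) = -4.

f: a_k = 0, 2, 0, -4/3, 0, 4/15, 0, …
g: a_k = -2, -4, 4, -8, 20, -56, 168, …
L₀ := L_f ⊗_s L_g (sym. prod.), ord ≤ 2.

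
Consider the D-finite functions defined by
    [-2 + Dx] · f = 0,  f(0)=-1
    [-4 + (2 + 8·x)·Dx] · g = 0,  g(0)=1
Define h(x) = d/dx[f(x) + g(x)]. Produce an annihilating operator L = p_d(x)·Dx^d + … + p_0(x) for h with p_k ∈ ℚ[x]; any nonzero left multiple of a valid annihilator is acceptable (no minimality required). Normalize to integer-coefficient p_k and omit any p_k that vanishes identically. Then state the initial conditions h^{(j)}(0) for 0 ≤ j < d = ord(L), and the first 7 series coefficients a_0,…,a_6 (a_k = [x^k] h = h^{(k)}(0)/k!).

L = (-8 - 8·x) + (2 - 8·x - 16·x^2)·Dx + (1 + 6·x + 8·x^2)·Dx^2  (order 2).
h: a_k = 0, -8, 8, -128/3, 416/3, -7568/15, 83152/45, …
ICs: h(0) = 0, h′(0) = -8.

f: a_k = -1, -2, -2, -4/3, -2/3, -4/15, -4/45, …
g: a_k = 1, 2, -2, 4, -10, 28, -84, …
Sum ⇒ L₀ = lclm(L_f,L_g) in ℚ(x)⟨Dx⟩.
h=h₀': d/dx-closure on L₀ ⇒ L.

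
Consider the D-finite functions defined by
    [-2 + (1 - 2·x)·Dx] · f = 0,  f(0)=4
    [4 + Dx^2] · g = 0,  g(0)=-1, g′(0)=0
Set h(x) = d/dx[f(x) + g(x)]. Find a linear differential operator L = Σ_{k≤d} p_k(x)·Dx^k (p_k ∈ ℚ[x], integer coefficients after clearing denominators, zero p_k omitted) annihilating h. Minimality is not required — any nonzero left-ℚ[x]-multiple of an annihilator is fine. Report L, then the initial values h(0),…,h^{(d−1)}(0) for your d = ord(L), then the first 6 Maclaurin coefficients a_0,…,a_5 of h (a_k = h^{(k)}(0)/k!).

L = (208 - 64·x + 64·x^2) + (-28 + 72·x - 48·x^2 + 32·x^3)·Dx + (52 - 16·x + 16·x^2)·Dx^2 + (-7 + 18·x - 12·x^2 + 8·x^3)·Dx^3  (order 3).
h: a_k = 8, 36, 96, 760/3, 640, 23048/15, …
ICs: h(0) = 8, h′(0) = 36, h′′(0) = 192.

f: a_k = 4, 8, 16, 32, 64, 128, …
g: a_k = -1, 0, 2, 0, -2/3, 0, …
L₀ := lclm(L_f,L_g); ord L₀ ≤ 1+2.
h₀' ⇒ L via d/dx closure of L₀.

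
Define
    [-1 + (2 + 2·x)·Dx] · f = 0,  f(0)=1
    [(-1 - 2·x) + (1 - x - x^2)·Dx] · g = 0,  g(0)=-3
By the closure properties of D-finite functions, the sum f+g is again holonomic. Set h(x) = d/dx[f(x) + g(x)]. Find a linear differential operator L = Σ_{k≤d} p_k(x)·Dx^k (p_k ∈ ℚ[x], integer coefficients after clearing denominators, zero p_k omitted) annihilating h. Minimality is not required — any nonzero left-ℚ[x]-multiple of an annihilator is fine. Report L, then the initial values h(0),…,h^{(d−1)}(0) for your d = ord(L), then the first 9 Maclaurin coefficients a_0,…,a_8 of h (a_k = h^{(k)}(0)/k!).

L = (-48 - 138·x - 156·x^2 - 84·x^3 - 30·x^4) + (-69 - 336·x - 615·x^2 - 576·x^3 - 321·x^4 - 90·x^5)·Dx + (18 + 42·x + 6·x^2 - 82·x^3 - 126·x^4 - 82·x^5 - 20·x^6)·Dx^2  (order 2).
h: a_k = -5/2, -49/4, -429/16, -1925/32, -30685/256, -119871/512, -902937/2048, -3342765/4096, -97314525/65536, …
ICs: h(0) = -5/2, h′(0) = -49/4.

f: a_k = 1, 1/2, -1/8, 1/16, -5/128, 7/256, -21/1024, 33/2048, -429/32768, …
g: a_k = -3, -3, -6, -9, -15, -24, -39, -63, -102, …
h₀=f+g: left-lcm gives L₀, ord ≤ 2.
Derive L from L₀ (diff closure).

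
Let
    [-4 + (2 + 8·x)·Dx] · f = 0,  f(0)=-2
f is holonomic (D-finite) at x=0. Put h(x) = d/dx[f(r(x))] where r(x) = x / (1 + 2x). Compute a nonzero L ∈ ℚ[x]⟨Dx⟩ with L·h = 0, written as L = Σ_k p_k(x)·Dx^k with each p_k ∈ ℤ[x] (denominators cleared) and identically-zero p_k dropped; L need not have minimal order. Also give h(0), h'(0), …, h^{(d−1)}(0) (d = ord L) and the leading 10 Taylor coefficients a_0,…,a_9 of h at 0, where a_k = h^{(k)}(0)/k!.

L = (-6 - 24·x) + (-1 - 8·x - 12·x^2)·Dx  (order 1).
h: a_k = -4, 24, -120, 592, -3000, 15696, -84336, 462240, -2570328, 14444560, …
ICs: h(0) = -4.

f: a_k = -2, -4, 4, -8, 20, -56, 168, -528, 1716, -5720, …
Substitute x→r, Dx→(1/r')Dx; clear ⇒ L₀.
h=h₀': d/dx-closure on L₀ ⇒ L.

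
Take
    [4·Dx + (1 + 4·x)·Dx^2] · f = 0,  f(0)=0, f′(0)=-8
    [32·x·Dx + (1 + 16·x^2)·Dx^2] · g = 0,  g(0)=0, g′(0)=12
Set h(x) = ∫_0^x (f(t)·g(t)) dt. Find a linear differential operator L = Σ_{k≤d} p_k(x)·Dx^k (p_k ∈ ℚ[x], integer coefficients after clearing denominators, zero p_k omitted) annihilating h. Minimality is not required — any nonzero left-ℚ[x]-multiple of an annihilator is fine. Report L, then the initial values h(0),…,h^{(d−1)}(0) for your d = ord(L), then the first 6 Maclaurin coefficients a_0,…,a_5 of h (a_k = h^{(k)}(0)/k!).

L = (1536 + 11264·x + 81920·x^2 + 638976·x^3 + 1966080·x^4 + 3407872·x^5 + 4194304·x^7)·Dx^2 + (288 + 7936·x + 78848·x^2 + 495616·x^3 + 2228224·x^4 + 6094848·x^5 + 9175040·x^6 + 3145728·x^7 + 14680064·x^8)·Dx^3 + (48 + 1024·x + 12288·x^2 + 79872·x^3 + 368640·x^4 + 1277952·x^5 + 3145728·x^6 + 4718592·x^7 + 3145728·x^8 + 8388608·x^9)·Dx^4 + (5 + 72·x + 592·x^2 + 3584·x^3 + 16896·x^4 + 61440·x^5 + 172032·x^6 + 393216·x^7 + 589824·x^8 + 524288·x^9 + 1048576·x^10)·Dx^5  (order 5).
h: a_k = 0, 0, 0, -32, 48, 0, …
ICs: h(0) = 0, h′(0) = 0, h′′(0) = 0, h′′′(0) = -192, h′′′′(0) = 1152.

f: a_k = 0, -8, 16, -128/3, 128, -2048/5, …
g: a_k = 0, 12, 0, -64, 0, 3072/5, …
h₀=f·g: eliminate ⇒ L₀, order ≤ 2·2.
Integrate: L := L₀·Dx.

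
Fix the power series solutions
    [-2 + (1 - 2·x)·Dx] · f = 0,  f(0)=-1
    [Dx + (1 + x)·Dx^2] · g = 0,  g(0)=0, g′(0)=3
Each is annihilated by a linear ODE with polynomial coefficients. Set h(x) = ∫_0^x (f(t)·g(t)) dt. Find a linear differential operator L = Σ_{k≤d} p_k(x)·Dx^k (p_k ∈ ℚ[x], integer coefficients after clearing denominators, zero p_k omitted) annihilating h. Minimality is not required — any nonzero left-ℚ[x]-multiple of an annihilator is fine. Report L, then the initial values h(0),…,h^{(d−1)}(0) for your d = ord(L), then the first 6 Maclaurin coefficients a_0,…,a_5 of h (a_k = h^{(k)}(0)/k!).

f: a_k = -1, -2, -4, -8, -16, -32, …
g: a_k = 0, 3, -3/2, 1, -3/4, 3/5, …
f·g: L₀ = L_f ⊗_s L_g, ord ≤ 1·2.
h=∫₀ˣh₀: take L = L₀·Dx.
L = 2·Dx + (3 + 6·x)·Dx^2 + (-1 + x + 2·x^2)·Dx^3  (order 3).
h: a_k = 0, 0, -3/2, -3/2, -5/2, -77/20, …
ICs: h(0) = 0, h′(0) = 0, h′′(0) = -3.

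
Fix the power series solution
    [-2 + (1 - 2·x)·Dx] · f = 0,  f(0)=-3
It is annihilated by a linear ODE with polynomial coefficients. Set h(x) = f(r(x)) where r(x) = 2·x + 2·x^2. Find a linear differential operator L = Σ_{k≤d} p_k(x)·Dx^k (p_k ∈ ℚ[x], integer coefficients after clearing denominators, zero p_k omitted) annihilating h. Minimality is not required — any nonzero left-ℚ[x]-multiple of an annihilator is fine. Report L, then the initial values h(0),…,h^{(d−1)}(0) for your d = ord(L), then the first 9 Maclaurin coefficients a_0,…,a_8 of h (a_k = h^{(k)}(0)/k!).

f: a_k = -3, -6, -12, -24, -48, -96, -192, -384, -768, …
Change of var in L_f (x↦r) gives L₀.
L = (4 + 8·x) + (-1 + 4·x + 4·x^2)·Dx  (order 1).
h: a_k = -3, -12, -60, -288, -1392, -6720, -32448, -156672, -756480, …
ICs: h(0) = -3.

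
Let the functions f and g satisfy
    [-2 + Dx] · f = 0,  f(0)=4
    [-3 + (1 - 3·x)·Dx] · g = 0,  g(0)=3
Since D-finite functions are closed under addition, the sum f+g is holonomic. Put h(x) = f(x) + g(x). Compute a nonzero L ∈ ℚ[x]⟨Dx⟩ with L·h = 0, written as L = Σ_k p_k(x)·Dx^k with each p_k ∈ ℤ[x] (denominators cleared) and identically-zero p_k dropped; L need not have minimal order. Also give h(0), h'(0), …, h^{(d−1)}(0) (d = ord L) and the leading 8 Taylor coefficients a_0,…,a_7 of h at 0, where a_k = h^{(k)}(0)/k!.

f: a_k = 4, 8, 8, 16/3, 8/3, 16/15, 16/45, 32/315, …
g: a_k = 3, 9, 27, 81, 243, 729, 2187, 6561, …
Sum ⇒ L₀ = lclm(L_f,L_g) in ℚ(x)⟨Dx⟩.
L = (24 + 36·x) + (-14 - 24·x + 36·x^2)·Dx + (1 + 3·x - 18·x^2)·Dx^2  (order 2).
h: a_k = 7, 17, 35, 259/3, 737/3, 10951/15, 98431/45, 2066747/315, …
ICs: h(0) = 7, h′(0) = 17.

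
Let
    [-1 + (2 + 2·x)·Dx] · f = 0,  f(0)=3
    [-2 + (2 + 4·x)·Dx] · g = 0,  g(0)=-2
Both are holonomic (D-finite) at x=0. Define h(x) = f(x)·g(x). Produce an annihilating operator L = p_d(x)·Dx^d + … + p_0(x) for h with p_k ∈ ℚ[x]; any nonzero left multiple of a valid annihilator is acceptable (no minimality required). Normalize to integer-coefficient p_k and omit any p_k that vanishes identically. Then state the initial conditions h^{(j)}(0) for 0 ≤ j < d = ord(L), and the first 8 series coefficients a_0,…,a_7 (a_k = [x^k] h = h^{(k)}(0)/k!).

L = (-3 - 4·x) + (2 + 6·x + 4·x^2)·Dx  (order 1).
h: a_k = -6, -9, 3/4, -9/8, 111/64, -351/128, 2271/512, -7497/1024, …
ICs: h(0) = -6.

f: a_k = 3, 3/2, -3/8, 3/16, -15/128, 21/256, -63/1024, 99/2048, …
g: a_k = -2, -2, 1, -1, 5/4, -7/4, 21/8, -33/8, …
f·g: L₀ = L_f ⊗_s L_g, ord ≤ 1·1.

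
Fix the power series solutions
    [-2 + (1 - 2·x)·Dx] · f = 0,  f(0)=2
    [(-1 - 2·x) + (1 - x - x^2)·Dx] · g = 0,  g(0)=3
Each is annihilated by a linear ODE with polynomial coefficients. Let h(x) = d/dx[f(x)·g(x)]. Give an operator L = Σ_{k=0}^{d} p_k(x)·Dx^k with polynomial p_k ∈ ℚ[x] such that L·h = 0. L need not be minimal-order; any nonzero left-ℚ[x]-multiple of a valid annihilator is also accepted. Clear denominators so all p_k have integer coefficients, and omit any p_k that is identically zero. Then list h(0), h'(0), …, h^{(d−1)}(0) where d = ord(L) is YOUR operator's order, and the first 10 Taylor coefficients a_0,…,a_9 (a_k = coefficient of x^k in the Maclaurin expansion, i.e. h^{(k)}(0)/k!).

f: a_k = 2, 4, 8, 16, 32, 64, 128, 256, 512, 1024, …
g: a_k = 3, 3, 6, 9, 15, 24, 39, 63, 102, 165, …
f·g: L₀ = L_f ⊗_s L_g, ord ≤ 1·1.
Derive L from L₀ (diff closure).
L = (16 - 30·x - 30·x^2 + 32·x^3 + 48·x^4) + (-3 + 11·x - 3·x^2 - 22·x^3 + 10·x^4 + 12·x^5)·Dx  (order 1).
h: a_k = 18, 96, 342, 1032, 2820, 7236, 17766, 42240, 98010, 223140, …
ICs: h(0) = 18.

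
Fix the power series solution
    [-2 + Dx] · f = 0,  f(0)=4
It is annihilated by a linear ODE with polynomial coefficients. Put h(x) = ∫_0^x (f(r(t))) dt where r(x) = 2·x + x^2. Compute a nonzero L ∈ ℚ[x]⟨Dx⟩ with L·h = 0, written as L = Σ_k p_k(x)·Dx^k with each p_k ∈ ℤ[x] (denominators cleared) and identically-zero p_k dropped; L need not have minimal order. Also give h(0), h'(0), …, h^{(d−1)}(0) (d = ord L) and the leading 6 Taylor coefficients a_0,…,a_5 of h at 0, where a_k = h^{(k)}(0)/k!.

L = (-4 - 4·x)·Dx + Dx^2  (order 2).
h: a_k = 0, 4, 8, 40/3, 56/3, 344/15, …
ICs: h(0) = 0, h′(0) = 4.

f: a_k = 4, 8, 8, 16/3, 8/3, 16/15, …
L₀ from L_f via x↦r, Dx↦r'^{-1}Dx.
∫: right-multiply L₀ by Dx.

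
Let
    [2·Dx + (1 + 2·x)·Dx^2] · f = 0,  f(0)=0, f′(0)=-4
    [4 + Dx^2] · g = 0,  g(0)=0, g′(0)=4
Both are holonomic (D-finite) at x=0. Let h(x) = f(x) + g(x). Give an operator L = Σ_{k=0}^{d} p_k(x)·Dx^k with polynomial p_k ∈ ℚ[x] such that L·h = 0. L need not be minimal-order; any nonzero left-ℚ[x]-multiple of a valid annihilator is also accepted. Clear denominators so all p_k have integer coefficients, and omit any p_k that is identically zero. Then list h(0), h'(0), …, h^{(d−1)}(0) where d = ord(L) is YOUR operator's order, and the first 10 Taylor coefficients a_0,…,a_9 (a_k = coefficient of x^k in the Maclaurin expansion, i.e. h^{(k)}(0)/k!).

L = (56 + 32·x + 32·x^2)·Dx + (12 + 40·x + 48·x^2 + 32·x^3)·Dx^2 + (14 + 8·x + 8·x^2)·Dx^3 + (3 + 10·x + 12·x^2 + 8·x^3)·Dx^4  (order 4).
h: a_k = 0, 0, 4, -8, 8, -184/15, 64/3, -1648/45, 64, -322552/2835, …
ICs: h(0) = 0, h′(0) = 0, h′′(0) = 8, h′′′(0) = -48.

f: a_k = 0, -4, 4, -16/3, 8, -64/5, 64/3, -256/7, 64, -1024/9, …
g: a_k = 0, 4, 0, -8/3, 0, 8/15, 0, -16/315, 0, 8/2835, …
h₀=f+g: left-lcm gives L₀, ord ≤ 4.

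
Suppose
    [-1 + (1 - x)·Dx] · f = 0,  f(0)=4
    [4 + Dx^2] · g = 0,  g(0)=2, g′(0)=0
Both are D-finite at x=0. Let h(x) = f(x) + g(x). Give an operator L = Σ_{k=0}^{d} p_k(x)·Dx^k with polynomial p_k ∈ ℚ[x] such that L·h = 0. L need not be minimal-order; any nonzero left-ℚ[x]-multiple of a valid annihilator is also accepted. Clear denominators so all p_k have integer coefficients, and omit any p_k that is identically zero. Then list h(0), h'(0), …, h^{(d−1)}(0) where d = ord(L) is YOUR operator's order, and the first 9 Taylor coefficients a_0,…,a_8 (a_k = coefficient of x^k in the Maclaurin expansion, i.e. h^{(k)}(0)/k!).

L = (20 - 16·x + 8·x^2) + (-12 + 28·x - 24·x^2 + 8·x^3)·Dx + (5 - 4·x + 2·x^2)·Dx^2 + (-3 + 7·x - 6·x^2 + 2·x^3)·Dx^3  (order 3).
h: a_k = 6, 4, 0, 4, 16/3, 4, 172/45, 4, 1264/315, …
ICs: h(0) = 6, h′(0) = 4, h′′(0) = 0.

f: a_k = 4, 4, 4, 4, 4, 4, 4, 4, 4, …
g: a_k = 2, 0, -4, 0, 4/3, 0, -8/45, 0, 4/315, …
f+g: L₀ = lclm(L_f,L_g), ord ≤ 1+2.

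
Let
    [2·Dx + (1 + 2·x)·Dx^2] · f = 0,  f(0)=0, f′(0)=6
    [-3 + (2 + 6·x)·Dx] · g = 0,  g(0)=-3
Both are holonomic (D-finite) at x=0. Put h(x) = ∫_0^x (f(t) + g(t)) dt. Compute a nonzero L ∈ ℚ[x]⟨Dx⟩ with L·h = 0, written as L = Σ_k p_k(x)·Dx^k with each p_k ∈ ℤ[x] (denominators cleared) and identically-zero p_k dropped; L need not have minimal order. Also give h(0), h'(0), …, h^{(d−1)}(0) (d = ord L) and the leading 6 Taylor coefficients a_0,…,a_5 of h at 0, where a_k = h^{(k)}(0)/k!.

f: a_k = 0, 6, -6, 8, -12, 96/5, …
g: a_k = -3, -9/2, 27/8, -81/16, 1215/128, -5103/256, …
L₀ := lclm(L_f,L_g); ord L₀ ≤ 2+1.
h=∫₀ˣh₀: take L = L₀·Dx.
L = (-6 + 36·x)·Dx^2 + (5 + 84·x + 180·x^2)·Dx^3 + (2 + 22·x + 72·x^2 + 72·x^3)·Dx^4  (order 4).
h: a_k = 0, -3, 3/4, -7/8, 47/64, -321/640, …
ICs: h(0) = 0, h′(0) = -3, h′′(0) = 3/2, h′′′(0) = -21/4.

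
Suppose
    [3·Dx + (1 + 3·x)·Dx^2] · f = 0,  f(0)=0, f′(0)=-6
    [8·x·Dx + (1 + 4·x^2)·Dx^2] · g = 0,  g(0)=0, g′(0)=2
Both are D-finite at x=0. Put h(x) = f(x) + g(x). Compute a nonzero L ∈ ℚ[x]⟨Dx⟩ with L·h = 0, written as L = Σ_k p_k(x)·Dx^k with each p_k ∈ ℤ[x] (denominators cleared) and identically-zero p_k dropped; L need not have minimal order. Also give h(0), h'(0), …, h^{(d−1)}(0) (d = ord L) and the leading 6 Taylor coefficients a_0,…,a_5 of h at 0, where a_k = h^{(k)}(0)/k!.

f: a_k = 0, -6, 9, -18, 81/2, -486/5, …
g: a_k = 0, 2, 0, -8/3, 0, 32/5, …
h₀=f+g: left-lcm gives L₀, ord ≤ 4.
L = (-24 - 216·x + 288·x^2 + 288·x^3)·Dx + (-26 - 48·x - 120·x^2 + 576·x^3 + 576·x^4)·Dx^2 + (-3 - x + 24·x^2 + 32·x^3 + 144·x^4 + 144·x^5)·Dx^3  (order 3).
h: a_k = 0, -4, 9, -62/3, 81/2, -454/5, …
ICs: h(0) = 0, h′(0) = -4, h′′(0) = 18.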